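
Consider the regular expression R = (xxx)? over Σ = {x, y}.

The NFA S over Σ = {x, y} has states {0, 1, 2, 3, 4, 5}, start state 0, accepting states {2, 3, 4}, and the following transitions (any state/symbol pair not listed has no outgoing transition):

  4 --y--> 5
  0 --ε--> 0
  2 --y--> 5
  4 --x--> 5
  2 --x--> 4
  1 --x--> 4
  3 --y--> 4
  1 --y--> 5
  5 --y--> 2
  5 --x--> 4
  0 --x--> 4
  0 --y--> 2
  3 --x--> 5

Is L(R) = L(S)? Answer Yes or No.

The empty string ε is accepted by R but rejected by S.
So L(R) ≠ L(S).

No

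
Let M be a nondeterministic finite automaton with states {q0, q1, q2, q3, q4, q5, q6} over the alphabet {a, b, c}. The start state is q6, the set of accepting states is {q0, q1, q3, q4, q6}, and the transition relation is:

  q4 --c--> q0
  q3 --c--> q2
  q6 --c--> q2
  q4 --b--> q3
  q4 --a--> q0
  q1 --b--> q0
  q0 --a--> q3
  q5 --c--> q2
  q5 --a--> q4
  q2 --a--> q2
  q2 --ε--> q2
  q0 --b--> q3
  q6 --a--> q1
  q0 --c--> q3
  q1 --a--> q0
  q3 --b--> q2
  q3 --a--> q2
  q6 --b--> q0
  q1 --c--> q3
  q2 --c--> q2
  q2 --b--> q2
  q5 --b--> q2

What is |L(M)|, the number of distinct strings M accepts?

15

The useful subgraph on states {q0, q1, q3, q6} is acyclic, so L(M) is finite; the longest accepting path visits 4 useful states, giving maximum string length 3.
Counting accepting paths from q6 by length: 1 of length 0, 2 of length 1, 6 of length 2, 6 of length 3. Total 15.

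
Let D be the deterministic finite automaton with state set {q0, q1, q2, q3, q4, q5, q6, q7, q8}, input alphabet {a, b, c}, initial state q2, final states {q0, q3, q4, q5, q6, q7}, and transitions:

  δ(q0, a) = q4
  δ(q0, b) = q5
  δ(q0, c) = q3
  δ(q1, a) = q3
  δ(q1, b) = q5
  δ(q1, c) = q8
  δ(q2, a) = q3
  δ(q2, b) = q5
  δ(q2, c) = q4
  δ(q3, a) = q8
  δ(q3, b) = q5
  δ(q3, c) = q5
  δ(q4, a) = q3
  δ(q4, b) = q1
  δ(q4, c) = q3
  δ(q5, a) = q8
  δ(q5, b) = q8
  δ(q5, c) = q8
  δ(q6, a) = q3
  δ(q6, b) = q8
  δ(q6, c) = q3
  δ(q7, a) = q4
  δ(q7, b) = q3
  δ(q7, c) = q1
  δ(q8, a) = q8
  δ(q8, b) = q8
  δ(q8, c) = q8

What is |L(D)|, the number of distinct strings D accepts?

15

The useful subgraph on states {q1, q2, q3, q4, q5} is acyclic, so L(D) is finite; the longest accepting path visits 5 useful states, giving maximum string length 4.
Counting accepting paths from q2 by length: 3 of length 1, 4 of length 2, 6 of length 3, 2 of length 4. Total 15.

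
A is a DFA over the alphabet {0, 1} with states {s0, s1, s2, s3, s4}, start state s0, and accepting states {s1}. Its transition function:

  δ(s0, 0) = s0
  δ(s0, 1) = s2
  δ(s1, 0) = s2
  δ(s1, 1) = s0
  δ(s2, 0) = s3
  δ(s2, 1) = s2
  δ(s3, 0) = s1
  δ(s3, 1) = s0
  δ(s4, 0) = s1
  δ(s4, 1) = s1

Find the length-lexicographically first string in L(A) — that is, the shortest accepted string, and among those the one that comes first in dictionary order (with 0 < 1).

100

A breadth-first search from s0 reaches an accepting state first via the path s0 → s2 → s3 → s1 on input 100.
No string of length < 3 is accepted (BFS exhausts all shorter strings without reaching an accepting state), and 100 is the lexicographically least accepting string of length 3.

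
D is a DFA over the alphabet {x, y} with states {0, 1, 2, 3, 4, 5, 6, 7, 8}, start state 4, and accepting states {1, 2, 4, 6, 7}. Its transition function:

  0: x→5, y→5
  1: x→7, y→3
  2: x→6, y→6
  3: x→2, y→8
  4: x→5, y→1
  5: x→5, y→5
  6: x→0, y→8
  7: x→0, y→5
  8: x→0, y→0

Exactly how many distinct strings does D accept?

The useful subgraph on states {1, 2, 3, 4, 6, 7} is acyclic, so L(D) is finite; the longest accepting path visits 5 useful states, giving maximum string length 4.
Counting accepting paths from 4 by length: 1 of length 0, 1 of length 1, 1 of length 2, 1 of length 3, 2 of length 4. Total 6.

6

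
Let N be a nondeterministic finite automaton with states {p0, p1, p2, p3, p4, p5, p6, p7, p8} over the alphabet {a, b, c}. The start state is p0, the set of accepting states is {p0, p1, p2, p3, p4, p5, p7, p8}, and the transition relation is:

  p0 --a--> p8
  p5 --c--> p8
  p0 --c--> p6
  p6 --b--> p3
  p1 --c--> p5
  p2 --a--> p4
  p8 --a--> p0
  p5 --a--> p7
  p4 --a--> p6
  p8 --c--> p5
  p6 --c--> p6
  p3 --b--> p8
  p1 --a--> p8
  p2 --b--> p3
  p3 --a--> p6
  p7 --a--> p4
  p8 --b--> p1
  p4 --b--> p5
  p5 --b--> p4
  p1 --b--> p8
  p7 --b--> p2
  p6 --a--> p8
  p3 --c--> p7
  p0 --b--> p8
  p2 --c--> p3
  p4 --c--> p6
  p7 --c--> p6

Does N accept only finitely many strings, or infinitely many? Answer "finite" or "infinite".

State p0 is reachable from the start and can reach an accepting state, and it lies on the cycle p0 → p8 → p0.
Traversing that cycle any number of times yields accepted strings of unbounded length, so the language is infinite.

infinite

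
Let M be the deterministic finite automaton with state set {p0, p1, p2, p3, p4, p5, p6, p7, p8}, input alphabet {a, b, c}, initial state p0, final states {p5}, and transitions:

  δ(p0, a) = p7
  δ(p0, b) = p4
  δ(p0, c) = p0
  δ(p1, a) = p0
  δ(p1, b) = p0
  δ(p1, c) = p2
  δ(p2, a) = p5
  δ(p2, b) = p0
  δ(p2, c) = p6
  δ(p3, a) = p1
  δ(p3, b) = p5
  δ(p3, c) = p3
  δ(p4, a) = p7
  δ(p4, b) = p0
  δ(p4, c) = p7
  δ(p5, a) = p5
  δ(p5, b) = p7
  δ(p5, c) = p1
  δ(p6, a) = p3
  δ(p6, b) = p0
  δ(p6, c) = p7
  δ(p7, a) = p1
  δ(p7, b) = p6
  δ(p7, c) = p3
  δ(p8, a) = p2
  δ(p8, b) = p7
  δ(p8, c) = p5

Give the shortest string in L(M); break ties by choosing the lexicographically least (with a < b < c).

A breadth-first search from p0 reaches an accepting state first via the path p0 → p7 → p3 → p5 on input acb.
No string of length < 3 is accepted (BFS exhausts all shorter strings without reaching an accepting state), and acb is the lexicographically least accepting string of length 3.

acb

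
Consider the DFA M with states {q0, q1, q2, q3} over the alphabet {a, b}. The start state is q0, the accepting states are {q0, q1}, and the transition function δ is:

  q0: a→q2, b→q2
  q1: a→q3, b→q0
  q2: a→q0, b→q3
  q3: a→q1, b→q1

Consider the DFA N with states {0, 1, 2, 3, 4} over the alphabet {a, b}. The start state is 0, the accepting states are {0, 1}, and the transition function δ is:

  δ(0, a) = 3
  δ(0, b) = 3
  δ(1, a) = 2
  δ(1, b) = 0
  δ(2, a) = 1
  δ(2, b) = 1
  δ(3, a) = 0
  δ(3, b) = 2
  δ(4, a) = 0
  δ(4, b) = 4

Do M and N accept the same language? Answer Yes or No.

Exploring the product automaton M × N from the start pair (q0, 0), following both machines on each input symbol, reaches 4 state pairs: (q0, 0), (q2, 3), (q3, 2), (q1, 1).
M accepts in {q0, q1} and N accepts in {0, 1}. In every reachable pair the two components are either both accepting — (q0, 0), (q1, 1) — or both non-accepting, so no string is accepted by exactly one of the machines: L(M) \ L(N) and L(N) \ L(M) are both empty.
Hence every string is accepted by M iff it is accepted by N, and the two languages coincide.

Yes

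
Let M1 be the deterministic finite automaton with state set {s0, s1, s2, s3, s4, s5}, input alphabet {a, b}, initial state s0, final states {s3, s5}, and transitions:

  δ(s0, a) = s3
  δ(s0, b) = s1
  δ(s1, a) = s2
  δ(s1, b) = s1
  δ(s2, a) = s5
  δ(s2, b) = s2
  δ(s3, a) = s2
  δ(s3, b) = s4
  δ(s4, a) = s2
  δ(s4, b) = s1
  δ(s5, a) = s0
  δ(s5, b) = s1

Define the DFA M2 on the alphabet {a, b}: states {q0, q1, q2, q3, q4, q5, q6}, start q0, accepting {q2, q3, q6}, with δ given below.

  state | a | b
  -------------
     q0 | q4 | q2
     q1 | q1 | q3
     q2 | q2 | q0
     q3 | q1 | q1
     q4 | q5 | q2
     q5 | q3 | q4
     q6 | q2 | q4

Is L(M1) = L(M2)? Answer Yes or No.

The string a is accepted by M1 but rejected by M2.
So L(M1) ≠ L(M2).

No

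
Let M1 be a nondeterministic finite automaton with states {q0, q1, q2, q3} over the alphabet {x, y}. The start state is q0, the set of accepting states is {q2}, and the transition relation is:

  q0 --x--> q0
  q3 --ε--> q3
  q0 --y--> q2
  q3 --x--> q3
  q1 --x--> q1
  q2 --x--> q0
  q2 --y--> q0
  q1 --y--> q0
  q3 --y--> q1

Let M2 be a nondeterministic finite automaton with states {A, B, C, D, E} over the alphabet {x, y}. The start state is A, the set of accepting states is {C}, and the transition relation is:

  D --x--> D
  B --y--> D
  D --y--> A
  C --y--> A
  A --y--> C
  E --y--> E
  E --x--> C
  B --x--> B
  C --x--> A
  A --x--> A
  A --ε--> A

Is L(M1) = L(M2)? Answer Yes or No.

Exploring the product automaton M1 × M2 from the start pair (q0, A), following both machines on each input symbol, reaches 2 state pairs: (q0, A), (q2, C).
M1 accepts in {q2} and M2 accepts in {C}. In every reachable pair the two components are either both accepting — (q2, C) — or both non-accepting, so no string is accepted by exactly one of the machines: L(M1) \ L(M2) and L(M2) \ L(M1) are both empty.
Hence every string is accepted by M1 iff it is accepted by M2, and the two languages coincide.

Yes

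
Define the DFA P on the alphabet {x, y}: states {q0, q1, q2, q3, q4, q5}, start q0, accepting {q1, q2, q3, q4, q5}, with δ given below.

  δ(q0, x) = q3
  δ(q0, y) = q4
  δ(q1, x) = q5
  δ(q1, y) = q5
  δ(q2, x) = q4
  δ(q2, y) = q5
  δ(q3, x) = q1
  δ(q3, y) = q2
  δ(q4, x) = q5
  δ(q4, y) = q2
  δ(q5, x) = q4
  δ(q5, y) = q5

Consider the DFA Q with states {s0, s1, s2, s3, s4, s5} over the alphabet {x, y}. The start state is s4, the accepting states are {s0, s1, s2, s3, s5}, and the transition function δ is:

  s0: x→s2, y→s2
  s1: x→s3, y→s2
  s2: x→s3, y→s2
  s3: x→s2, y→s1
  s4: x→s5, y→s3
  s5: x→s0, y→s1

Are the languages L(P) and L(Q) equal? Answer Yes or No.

Exploring the product automaton P × Q from the start pair (q0, s4), following both machines on each input symbol, reaches 6 state pairs: (q0, s4), (q3, s5), (q4, s3), (q1, s0), (q2, s1), (q5, s2).
P accepts in {q1, q2, q3, q4, q5} and Q accepts in {s0, s1, s2, s3, s5}. In every reachable pair the two components are either both accepting — (q3, s5), (q4, s3), (q1, s0), (q2, s1), (q5, s2) — or both non-accepting, so no string is accepted by exactly one of the machines: L(P) \ L(Q) and L(Q) \ L(P) are both empty.
Hence every string is accepted by P iff it is accepted by Q, and the two languages coincide.

Yes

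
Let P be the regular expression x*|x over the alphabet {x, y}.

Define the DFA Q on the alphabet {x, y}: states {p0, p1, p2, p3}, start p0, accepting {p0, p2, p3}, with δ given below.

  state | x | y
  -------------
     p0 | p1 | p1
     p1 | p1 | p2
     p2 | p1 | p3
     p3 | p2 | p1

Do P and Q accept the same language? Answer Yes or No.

The string x is accepted by P but rejected by Q.
So L(P) ≠ L(Q).

No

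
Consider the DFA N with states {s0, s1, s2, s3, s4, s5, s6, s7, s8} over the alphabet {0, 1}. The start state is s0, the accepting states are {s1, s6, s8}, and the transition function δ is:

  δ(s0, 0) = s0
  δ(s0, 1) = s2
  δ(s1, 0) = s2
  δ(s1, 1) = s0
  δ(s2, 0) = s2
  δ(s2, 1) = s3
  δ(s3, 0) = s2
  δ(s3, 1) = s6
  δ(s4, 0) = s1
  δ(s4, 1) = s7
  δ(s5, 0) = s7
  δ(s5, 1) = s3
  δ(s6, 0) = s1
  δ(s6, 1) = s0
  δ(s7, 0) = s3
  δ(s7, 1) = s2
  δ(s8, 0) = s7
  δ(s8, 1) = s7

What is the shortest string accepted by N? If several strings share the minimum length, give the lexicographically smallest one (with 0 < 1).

111

A breadth-first search from s0 reaches an accepting state first via the path s0 → s2 → s3 → s6 on input 111.
No string of length < 3 is accepted (BFS exhausts all shorter strings without reaching an accepting state), and 111 is the lexicographically least accepting string of length 3.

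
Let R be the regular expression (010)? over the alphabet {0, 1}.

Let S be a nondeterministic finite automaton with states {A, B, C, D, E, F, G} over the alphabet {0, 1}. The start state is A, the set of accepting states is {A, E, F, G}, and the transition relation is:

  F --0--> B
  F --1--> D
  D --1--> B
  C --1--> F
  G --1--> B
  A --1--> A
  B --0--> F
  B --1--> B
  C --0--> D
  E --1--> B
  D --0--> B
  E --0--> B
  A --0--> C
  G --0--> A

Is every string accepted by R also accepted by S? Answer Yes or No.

No

The string 010 is in L(R) but not in L(S).
So L(R) ⊄ L(S).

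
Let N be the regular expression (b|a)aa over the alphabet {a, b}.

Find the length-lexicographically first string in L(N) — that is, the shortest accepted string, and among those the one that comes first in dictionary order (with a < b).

aaa

By inspection of the expression, no string of length less than 3 matches, and aaa is the lexicographically first match of length 3.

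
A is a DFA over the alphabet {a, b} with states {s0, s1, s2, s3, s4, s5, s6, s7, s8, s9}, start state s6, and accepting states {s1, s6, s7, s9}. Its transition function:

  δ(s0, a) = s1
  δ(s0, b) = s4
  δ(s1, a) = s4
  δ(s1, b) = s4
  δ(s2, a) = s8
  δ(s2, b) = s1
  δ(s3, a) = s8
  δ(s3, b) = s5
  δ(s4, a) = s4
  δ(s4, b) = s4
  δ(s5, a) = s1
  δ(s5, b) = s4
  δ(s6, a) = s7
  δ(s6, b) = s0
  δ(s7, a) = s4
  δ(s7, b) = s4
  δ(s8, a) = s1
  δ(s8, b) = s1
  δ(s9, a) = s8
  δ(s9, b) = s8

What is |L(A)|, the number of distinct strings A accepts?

The useful subgraph on states {s0, s1, s6, s7} is acyclic, so L(A) is finite; the longest accepting path visits 3 useful states, giving maximum string length 2.
Counting accepting paths from s6 by length: 1 of length 0, 1 of length 1, 1 of length 2. Total 3.

3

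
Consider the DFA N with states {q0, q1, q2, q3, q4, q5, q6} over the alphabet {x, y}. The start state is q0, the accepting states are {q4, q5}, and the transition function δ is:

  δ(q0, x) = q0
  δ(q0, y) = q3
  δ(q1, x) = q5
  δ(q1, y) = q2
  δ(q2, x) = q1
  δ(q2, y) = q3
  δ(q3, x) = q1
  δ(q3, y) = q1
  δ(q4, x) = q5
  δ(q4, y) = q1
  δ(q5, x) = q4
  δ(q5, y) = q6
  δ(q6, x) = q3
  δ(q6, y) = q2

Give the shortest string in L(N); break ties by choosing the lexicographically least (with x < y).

A breadth-first search from q0 reaches an accepting state first via the path q0 → q3 → q1 → q5 on input yxx.
No string of length < 3 is accepted (BFS exhausts all shorter strings without reaching an accepting state), and yxx is the lexicographically least accepting string of length 3.

yxx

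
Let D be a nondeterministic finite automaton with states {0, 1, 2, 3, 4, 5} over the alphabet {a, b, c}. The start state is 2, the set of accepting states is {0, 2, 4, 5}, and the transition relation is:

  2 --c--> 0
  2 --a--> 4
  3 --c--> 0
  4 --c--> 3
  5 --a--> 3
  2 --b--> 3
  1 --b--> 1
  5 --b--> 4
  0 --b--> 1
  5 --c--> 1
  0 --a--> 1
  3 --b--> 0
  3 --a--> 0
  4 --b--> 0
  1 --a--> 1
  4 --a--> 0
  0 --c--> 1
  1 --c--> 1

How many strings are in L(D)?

11

The useful subgraph on states {0, 2, 3, 4} is acyclic, so L(D) is finite; the longest accepting path visits 4 useful states, giving maximum string length 3.
Counting accepting paths from 2 by length: 1 of length 0, 2 of length 1, 5 of length 2, 3 of length 3. Total 11.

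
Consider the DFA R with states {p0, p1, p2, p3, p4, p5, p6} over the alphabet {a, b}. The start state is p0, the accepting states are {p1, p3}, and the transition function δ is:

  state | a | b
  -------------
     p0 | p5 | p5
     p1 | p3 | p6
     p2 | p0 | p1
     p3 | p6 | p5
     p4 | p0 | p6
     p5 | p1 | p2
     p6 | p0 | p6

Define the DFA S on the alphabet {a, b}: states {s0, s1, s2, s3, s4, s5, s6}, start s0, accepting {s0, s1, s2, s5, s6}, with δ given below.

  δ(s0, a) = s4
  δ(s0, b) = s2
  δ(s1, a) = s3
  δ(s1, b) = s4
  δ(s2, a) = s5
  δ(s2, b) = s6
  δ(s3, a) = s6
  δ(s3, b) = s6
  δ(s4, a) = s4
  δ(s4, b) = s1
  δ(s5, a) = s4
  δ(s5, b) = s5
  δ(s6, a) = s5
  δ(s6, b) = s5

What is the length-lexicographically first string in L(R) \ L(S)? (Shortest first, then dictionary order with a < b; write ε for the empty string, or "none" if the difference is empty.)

The string aa is accepted by R but not by S.
No shorter string lies in the difference, and aa is the lexicographically first length-2 string in L(R) \ L(S).

aa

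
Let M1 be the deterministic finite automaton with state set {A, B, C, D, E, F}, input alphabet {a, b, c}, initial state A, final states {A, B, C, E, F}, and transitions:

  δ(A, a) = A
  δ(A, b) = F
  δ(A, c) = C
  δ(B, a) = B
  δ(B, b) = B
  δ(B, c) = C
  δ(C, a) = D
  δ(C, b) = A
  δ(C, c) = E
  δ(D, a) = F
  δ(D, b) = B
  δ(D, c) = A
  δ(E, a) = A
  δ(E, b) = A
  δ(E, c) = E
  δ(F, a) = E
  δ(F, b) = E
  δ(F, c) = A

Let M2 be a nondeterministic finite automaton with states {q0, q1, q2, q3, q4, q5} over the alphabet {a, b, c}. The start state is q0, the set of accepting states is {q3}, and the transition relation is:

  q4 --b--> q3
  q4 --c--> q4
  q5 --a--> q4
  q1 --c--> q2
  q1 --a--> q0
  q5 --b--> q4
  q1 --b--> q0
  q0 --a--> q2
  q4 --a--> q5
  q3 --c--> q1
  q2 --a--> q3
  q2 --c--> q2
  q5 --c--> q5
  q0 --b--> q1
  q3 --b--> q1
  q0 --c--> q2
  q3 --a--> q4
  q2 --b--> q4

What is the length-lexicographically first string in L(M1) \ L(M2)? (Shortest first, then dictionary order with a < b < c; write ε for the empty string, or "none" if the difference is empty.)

ε

The empty string ε is accepted by M1 but not by M2.
Since ε is the unique shortest string, it is the required witness.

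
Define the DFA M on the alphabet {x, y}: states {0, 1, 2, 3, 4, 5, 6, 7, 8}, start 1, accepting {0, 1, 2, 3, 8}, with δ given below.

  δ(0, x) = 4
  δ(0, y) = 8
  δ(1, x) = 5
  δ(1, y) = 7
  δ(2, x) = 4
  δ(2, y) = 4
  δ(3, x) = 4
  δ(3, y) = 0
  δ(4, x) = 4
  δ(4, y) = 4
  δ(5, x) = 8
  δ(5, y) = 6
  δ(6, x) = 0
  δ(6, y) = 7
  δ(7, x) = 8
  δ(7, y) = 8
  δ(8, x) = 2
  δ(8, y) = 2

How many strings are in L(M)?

The useful subgraph on states {0, 1, 2, 5, 6, 7, 8} is acyclic, so L(M) is finite; the longest accepting path visits 6 useful states, giving maximum string length 5.
Counting accepting paths from 1 by length: 1 of length 0, 3 of length 2, 7 of length 3, 3 of length 4, 6 of length 5. Total 20.

20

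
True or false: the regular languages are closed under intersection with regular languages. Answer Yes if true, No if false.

This is a special case of closure under intersection: the product of the two DFAs, accepting on F₁ × F₂, recognises the intersection.
So the regular languages are closed under intersection with a regular language.

Yes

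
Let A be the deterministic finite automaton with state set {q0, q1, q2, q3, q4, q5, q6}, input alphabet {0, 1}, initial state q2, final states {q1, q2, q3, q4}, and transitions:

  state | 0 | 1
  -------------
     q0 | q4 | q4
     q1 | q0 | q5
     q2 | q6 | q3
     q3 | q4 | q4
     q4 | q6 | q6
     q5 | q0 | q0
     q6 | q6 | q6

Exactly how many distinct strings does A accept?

4

The useful subgraph on states {q2, q3, q4} is acyclic, so L(A) is finite; the longest accepting path visits 3 useful states, giving maximum string length 2.
Counting accepting paths from q2 by length: 1 of length 0, 1 of length 1, 2 of length 2. Total 4.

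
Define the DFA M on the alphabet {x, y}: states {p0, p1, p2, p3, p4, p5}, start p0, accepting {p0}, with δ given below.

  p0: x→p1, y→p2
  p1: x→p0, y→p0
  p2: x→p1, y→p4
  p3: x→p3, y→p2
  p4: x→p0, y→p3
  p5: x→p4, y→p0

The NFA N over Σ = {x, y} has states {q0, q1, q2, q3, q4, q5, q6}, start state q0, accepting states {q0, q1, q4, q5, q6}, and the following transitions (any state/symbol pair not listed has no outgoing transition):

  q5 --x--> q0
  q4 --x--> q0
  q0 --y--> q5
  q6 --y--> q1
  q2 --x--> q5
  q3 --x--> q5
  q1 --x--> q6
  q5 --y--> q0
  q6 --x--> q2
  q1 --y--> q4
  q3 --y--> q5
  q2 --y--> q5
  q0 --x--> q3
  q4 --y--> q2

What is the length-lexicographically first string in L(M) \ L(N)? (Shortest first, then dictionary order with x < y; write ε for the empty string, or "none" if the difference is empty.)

The string yxx is accepted by M but not by N.
No shorter string lies in the difference, and yxx is the lexicographically first length-3 string in L(M) \ L(N).

yxx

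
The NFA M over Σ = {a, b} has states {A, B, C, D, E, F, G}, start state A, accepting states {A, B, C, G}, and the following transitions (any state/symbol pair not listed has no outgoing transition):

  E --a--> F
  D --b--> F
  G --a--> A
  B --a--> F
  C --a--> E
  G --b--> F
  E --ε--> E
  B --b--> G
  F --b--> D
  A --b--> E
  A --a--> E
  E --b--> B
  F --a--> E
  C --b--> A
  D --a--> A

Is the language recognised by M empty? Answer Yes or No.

The empty string ε is accepted: the run A ends in the accepting state A.
Since at least one string is accepted, L(M) is not empty.

No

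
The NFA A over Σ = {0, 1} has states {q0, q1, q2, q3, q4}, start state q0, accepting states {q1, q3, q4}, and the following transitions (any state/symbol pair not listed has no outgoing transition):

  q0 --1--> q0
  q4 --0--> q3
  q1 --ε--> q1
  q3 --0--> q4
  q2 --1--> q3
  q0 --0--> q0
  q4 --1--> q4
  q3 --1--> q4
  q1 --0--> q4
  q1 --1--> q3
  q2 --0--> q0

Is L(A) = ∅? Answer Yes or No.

The states reachable from the start state are {q0}.
None of the accepting states {q1, q3, q4} is reachable, so no string is accepted and L(A) = ∅.

Yes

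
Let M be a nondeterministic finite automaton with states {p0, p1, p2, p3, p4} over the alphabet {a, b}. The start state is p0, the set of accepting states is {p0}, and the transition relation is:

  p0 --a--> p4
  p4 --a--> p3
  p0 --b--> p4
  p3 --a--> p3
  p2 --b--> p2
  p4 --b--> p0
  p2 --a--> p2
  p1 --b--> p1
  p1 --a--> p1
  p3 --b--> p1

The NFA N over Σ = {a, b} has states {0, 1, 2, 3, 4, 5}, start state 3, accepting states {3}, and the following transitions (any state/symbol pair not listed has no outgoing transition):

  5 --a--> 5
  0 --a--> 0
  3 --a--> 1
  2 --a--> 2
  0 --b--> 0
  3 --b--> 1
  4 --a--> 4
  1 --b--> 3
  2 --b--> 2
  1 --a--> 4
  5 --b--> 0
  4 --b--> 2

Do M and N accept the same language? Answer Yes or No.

Yes

Exploring the product automaton M × N from the start pair (p0, 3), following both machines on each input symbol, reaches 4 state pairs: (p0, 3), (p4, 1), (p3, 4), (p1, 2).
M accepts in {p0} and N accepts in {3}. In every reachable pair the two components are either both accepting — (p0, 3) — or both non-accepting, so no string is accepted by exactly one of the machines: L(M) \ L(N) and L(N) \ L(M) are both empty.
Hence every string is accepted by M iff it is accepted by N, and the two languages coincide.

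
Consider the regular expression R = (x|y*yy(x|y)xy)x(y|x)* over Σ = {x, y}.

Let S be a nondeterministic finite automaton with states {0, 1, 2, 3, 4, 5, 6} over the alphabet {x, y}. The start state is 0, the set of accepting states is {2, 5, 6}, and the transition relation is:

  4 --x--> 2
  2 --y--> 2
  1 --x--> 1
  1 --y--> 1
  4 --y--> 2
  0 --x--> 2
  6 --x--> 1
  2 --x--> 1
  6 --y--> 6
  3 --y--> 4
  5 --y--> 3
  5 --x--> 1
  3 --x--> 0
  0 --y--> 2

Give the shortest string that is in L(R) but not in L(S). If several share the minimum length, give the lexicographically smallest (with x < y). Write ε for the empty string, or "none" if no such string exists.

The string xx is accepted by R but not by S.
No shorter string lies in the difference, and xx is the lexicographically first length-2 string in L(R) \ L(S).

xx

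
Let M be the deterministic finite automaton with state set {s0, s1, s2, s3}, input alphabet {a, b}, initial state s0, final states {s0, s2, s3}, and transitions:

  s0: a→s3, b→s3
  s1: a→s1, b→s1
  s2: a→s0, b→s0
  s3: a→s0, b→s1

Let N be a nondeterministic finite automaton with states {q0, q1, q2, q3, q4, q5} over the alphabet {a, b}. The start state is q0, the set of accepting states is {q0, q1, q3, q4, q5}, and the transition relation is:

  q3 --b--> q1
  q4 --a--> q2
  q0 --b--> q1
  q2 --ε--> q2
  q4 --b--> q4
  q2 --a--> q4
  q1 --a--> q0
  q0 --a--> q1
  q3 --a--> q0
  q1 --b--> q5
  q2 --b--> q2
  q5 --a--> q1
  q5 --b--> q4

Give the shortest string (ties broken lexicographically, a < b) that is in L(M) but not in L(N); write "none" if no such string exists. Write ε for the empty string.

Exploring the product automaton M × N from the start pair (s0, q0), following both machines on each input symbol, reaches 7 state pairs: (s0, q0), (s3, q1), (s1, q5), (s1, q1), (s1, q4), (s1, q0), (s1, q2).
M accepts in {s0, s2, s3} and N accepts in {q0, q1, q3, q4, q5}. The reachable pairs whose M-component is accepting are (s0, q0), (s3, q1); in each of them the N-component is accepting too, so the product for L(M) \ L(N) (M-component accepting, N-component rejecting) has no reachable accepting pair and the difference is empty.
So every string accepted by M is also accepted by N: L(M) \ L(N) = ∅ and there is no such string.

none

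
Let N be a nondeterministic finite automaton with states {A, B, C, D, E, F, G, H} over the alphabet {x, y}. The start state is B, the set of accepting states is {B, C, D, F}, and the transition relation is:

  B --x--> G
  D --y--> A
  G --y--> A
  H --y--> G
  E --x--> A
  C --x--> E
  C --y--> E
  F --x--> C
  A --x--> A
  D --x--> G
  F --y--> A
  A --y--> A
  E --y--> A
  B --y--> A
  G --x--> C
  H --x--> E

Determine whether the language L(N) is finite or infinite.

The useful states (reachable from B and able to reach an accepting state) are {B, C, G}.
Restricted to these states the transition graph has no cycle, so every accepting path has bounded length and L is finite.

finite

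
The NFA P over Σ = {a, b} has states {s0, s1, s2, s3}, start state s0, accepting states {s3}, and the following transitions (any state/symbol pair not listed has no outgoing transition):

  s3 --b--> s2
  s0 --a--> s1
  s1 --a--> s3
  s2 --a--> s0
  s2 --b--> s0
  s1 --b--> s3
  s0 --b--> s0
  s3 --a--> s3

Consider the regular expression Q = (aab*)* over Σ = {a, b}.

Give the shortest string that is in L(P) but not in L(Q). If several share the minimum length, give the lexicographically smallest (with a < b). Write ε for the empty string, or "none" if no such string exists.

The string ab is accepted by P but not by Q.
No shorter string lies in the difference, and ab is the lexicographically first length-2 string in L(P) \ L(Q).

ab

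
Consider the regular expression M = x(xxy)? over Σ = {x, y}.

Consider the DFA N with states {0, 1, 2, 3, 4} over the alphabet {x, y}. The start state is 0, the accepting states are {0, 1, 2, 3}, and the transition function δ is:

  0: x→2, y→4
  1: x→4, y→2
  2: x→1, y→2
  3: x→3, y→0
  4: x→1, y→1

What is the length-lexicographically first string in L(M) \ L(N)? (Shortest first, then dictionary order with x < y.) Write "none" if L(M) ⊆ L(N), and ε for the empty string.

Converting the expression M to a DFA (subset construction, then merging equivalent states) gives the minimal DFA with states {m0, m1, m2, m3, m4, m5}, start state m0, accepting states {m1, m5} and transitions m0: x→m1, y→m2; m1: x→m3, y→m2; m2: x→m2, y→m2; m3: x→m4, y→m2; m4: x→m2, y→m5; m5: x→m2, y→m2.
Exploring the product automaton M × N from the start pair (m0, 0), following both machines on each input symbol, reaches 8 state pairs: (m0, 0), (m1, 2), (m2, 4), (m3, 1), (m2, 2), (m2, 1), (m4, 4), (m5, 1).
M accepts in {m1, m5} and N accepts in {0, 1, 2, 3}. The reachable pairs whose M-component is accepting are (m1, 2), (m5, 1); in each of them the N-component is accepting too, so the product for L(M) \ L(N) (M-component accepting, N-component rejecting) has no reachable accepting pair and the difference is empty.
So every string accepted by M is also accepted by N: L(M) \ L(N) = ∅ and there is no such string.

none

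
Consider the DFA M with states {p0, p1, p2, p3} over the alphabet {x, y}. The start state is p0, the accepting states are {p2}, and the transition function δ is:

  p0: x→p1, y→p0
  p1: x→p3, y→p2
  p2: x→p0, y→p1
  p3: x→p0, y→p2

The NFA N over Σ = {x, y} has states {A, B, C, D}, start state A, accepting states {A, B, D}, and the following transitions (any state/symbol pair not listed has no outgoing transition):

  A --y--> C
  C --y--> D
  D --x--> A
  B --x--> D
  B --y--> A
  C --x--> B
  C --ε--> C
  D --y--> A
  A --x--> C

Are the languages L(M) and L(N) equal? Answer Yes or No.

No

The string xyyy is accepted by M but rejected by N.
So L(M) ≠ L(N).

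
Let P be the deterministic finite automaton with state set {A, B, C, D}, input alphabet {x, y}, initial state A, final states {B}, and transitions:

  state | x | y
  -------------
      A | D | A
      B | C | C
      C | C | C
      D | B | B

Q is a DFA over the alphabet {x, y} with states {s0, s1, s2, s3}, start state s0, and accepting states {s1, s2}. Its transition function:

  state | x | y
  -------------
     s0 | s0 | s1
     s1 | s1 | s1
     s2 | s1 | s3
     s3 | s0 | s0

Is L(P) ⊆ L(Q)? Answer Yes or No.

No

The string xx is in L(P) but not in L(Q).
So L(P) ⊄ L(Q).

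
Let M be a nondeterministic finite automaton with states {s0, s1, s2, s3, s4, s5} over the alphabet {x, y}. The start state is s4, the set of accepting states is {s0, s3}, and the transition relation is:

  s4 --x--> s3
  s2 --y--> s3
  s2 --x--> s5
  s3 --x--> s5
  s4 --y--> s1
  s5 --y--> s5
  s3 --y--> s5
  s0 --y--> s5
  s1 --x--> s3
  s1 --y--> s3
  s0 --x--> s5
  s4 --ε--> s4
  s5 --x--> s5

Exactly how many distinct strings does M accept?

The useful subgraph on states {s1, s3, s4} is acyclic, so L(M) is finite; the longest accepting path visits 3 useful states, giving maximum string length 2.
Counting accepting paths from s4 by length: 1 of length 1, 2 of length 2. Total 3.

3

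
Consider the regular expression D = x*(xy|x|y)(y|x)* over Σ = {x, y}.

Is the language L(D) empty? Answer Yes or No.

No

The string x matches the expression, so it belongs to L(D).
Since L(D) contains at least one string, it is not empty.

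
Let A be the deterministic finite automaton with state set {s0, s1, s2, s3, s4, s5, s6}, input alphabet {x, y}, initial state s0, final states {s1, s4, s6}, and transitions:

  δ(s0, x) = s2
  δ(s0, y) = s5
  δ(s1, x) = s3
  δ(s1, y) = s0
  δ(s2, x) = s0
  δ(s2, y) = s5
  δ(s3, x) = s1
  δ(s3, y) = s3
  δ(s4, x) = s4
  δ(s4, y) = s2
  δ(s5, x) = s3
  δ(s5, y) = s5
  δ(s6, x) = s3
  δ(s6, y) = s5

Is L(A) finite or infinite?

infinite

State s0 is reachable from the start and can reach an accepting state, and it lies on the cycle s0 → s2 → s0.
Traversing that cycle any number of times yields accepted strings of unbounded length, so the language is infinite.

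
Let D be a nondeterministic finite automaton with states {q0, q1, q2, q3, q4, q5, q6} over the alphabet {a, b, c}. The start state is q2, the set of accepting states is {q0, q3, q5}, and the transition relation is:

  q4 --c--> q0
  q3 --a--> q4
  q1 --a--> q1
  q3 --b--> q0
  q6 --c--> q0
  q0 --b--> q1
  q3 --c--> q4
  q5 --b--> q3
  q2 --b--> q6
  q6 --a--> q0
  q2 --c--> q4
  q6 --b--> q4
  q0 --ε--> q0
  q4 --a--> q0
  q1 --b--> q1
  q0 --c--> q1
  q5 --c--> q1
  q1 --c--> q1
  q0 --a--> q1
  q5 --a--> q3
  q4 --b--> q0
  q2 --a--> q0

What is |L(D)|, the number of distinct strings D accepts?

9

The useful subgraph on states {q0, q2, q4, q6} is acyclic, so L(D) is finite; the longest accepting path visits 4 useful states, giving maximum string length 3.
Counting accepting paths from q2 by length: 1 of length 1, 5 of length 2, 3 of length 3. Total 9.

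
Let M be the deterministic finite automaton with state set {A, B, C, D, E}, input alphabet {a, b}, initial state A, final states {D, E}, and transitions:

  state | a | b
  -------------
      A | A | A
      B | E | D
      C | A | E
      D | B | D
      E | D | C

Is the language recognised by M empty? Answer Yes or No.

The states reachable from the start state are {A}.
None of the accepting states {D, E} is reachable, so no string is accepted and L(M) = ∅.

Yes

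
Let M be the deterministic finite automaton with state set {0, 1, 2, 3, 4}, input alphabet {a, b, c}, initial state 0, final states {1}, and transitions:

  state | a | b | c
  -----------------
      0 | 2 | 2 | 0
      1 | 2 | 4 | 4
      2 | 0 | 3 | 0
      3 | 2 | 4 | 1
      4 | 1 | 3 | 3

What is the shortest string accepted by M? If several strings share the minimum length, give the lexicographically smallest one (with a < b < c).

A breadth-first search from 0 reaches an accepting state first via the path 0 → 2 → 3 → 1 on input abc.
No string of length < 3 is accepted (BFS exhausts all shorter strings without reaching an accepting state), and abc is the lexicographically least accepting string of length 3.

abc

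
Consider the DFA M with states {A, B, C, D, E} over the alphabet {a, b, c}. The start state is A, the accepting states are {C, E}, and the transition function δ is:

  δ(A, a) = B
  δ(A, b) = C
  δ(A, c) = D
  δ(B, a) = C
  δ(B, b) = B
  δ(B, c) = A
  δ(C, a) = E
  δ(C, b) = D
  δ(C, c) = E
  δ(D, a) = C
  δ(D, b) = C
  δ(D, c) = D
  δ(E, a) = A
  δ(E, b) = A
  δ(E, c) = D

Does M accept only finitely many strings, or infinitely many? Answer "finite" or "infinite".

infinite

State A is reachable from the start and can reach an accepting state, and it lies on the cycle A → B → A.
Traversing that cycle any number of times yields accepted strings of unbounded length, so the language is infinite.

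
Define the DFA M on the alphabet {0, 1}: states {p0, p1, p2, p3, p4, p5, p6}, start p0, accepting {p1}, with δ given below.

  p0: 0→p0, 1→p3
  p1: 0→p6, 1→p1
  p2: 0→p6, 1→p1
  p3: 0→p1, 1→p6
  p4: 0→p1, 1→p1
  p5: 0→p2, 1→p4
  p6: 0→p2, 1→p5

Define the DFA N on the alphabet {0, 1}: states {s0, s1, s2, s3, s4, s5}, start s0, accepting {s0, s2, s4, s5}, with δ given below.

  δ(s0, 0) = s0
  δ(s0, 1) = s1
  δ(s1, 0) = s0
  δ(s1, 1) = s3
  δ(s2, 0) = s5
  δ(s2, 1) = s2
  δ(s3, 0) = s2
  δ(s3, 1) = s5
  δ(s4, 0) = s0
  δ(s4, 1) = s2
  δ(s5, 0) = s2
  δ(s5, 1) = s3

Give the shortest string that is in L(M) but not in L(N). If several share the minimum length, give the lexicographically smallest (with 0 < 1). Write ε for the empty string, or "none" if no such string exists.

101

The string 101 is accepted by M but not by N.
No shorter string lies in the difference, and 101 is the lexicographically first length-3 string in L(M) \ L(N).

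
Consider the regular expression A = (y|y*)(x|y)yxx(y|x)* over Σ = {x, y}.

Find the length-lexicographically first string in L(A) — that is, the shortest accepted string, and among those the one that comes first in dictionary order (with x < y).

xyxx

By inspection of the expression, no string of length less than 4 matches, and xyxx is the lexicographically first match of length 4.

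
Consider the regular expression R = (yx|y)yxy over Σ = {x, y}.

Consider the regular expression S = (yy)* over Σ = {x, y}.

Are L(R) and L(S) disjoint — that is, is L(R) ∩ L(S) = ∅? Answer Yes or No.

Yes

Converting the expression R to a DFA (subset construction, then merging equivalent states) gives the minimal DFA with states {r0, r1, r2, r3, r4, r5, r6}, start state r0, accepting states {r6} and transitions r0: x→r1, y→r2; r1: x→r1, y→r1; r2: x→r3, y→r4; r3: x→r1, y→r4; r4: x→r5, y→r1; r5: x→r1, y→r6; r6: x→r1, y→r1.
Converting the expression S to a DFA (subset construction, then merging equivalent states) gives the minimal DFA with states {s0, s1, s2}, start state s0, accepting states {s0} and transitions s0: x→s1, y→s2; s1: x→s1, y→s1; s2: x→s1, y→s0.
Exploring the product automaton R × S from the start pair (r0, s0), following both machines on each input symbol, reaches 10 state pairs: (r0, s0), (r1, s1), (r2, s2), (r3, s1), (r4, s0), (r4, s1), (r5, s1), (r1, s2), (r6, s1), (r1, s0).
R accepts in {r6} and S accepts in {s0}; no reachable pair has both components accepting, so no string drives both machines to acceptance simultaneously and L(R) ∩ L(S) = ∅.
So no string is accepted by both, and the intersection is empty.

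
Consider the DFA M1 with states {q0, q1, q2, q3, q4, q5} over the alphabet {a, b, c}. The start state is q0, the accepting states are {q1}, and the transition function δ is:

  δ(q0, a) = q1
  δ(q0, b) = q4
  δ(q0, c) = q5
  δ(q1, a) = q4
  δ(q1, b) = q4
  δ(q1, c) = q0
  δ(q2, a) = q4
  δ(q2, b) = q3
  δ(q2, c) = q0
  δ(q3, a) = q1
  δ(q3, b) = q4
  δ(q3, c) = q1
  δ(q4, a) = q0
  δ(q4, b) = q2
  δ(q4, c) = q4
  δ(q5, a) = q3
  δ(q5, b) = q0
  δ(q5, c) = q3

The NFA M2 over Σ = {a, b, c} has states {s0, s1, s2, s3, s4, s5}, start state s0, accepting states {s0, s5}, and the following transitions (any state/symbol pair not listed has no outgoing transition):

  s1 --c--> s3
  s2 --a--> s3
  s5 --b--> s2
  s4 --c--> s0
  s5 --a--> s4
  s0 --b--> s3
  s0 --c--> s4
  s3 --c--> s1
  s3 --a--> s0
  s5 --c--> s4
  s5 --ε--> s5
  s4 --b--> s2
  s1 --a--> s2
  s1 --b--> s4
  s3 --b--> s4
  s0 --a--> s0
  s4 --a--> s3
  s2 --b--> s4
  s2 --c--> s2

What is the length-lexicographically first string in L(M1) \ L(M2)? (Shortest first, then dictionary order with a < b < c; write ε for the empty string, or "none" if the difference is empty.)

The string aca is accepted by M1 but not by M2.
No shorter string lies in the difference, and aca is the lexicographically first length-3 string in L(M1) \ L(M2).

aca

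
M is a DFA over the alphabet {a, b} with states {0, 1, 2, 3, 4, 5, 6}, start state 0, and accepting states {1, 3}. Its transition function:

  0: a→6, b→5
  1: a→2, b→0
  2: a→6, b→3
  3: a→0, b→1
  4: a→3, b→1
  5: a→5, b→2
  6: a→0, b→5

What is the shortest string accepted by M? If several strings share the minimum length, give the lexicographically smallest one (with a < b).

A breadth-first search from 0 reaches an accepting state first via the path 0 → 5 → 2 → 3 on input bbb.
No string of length < 3 is accepted (BFS exhausts all shorter strings without reaching an accepting state), and bbb is the lexicographically least accepting string of length 3.

bbb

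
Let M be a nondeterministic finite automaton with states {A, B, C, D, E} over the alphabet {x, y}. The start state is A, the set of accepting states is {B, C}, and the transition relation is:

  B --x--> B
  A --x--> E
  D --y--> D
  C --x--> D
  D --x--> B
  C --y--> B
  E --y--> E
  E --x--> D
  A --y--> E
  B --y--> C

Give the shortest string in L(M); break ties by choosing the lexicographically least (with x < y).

xxx

A breadth-first search from A reaches an accepting state first via the path A → E → D → B on input xxx.
No string of length < 3 is accepted (BFS exhausts all shorter strings without reaching an accepting state), and xxx is the lexicographically least accepting string of length 3.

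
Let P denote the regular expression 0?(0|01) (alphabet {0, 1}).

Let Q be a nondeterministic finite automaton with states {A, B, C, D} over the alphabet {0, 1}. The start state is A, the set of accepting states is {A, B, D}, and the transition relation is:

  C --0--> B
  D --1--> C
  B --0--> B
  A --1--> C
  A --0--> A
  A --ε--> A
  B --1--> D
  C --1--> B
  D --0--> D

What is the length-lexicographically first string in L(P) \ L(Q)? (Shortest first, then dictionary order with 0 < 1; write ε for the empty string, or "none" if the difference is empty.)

The string 01 is accepted by P but not by Q.
No shorter string lies in the difference, and 01 is the lexicographically first length-2 string in L(P) \ L(Q).

01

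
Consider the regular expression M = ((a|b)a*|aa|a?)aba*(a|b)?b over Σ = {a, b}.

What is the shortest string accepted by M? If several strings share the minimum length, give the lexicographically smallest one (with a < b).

abb

By inspection of the expression, no string of length less than 3 matches, and abb is the lexicographically first match of length 3.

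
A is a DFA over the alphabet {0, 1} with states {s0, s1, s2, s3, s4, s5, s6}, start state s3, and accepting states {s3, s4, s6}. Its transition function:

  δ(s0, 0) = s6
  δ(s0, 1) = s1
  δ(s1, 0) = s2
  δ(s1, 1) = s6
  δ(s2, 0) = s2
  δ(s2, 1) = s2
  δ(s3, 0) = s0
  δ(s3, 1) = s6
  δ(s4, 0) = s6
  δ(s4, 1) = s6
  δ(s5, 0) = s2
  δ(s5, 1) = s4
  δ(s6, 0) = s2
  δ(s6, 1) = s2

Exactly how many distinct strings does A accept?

4

The useful subgraph on states {s0, s1, s3, s6} is acyclic, so L(A) is finite; the longest accepting path visits 4 useful states, giving maximum string length 3.
Counting accepting paths from s3 by length: 1 of length 0, 1 of length 1, 1 of length 2, 1 of length 3. Total 4.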